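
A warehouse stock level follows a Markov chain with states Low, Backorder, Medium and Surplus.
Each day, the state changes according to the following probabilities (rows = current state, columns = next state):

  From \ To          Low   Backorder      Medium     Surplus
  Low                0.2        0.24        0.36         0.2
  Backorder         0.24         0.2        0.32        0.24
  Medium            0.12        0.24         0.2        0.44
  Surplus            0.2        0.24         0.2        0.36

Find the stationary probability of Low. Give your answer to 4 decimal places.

0.1886

Let the stationary distribution be π with π = πP and π_1 + π_2 + π_3 + π_4 = 1.
π_1 = 0.2·π_1 + 0.24·π_2 + 0.12·π_3 + 0.2·π_4
π_2 = 0.24·π_1 + 0.2·π_2 + 0.24·π_3 + 0.24·π_4
π_3 = 0.36·π_1 + 0.32·π_2 + 0.2·π_3 + 0.2·π_4
Solving with the normalization constraint gives π = (0.1886, 0.2308, 0.2579, 0.3228).
So the stationary probability of Low is 0.1886.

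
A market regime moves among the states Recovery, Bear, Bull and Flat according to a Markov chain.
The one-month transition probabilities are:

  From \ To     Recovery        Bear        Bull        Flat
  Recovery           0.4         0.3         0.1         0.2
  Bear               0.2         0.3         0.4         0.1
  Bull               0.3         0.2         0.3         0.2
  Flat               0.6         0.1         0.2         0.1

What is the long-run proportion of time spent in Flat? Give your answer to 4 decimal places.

Let the stationary distribution be π with π = πP and π_1 + π_2 + π_3 + π_4 = 1.
π_1 = 0.4·π_1 + 0.2·π_2 + 0.3·π_3 + 0.6·π_4
π_2 = 0.3·π_1 + 0.3·π_2 + 0.2·π_3 + 0.1·π_4
π_3 = 0.1·π_1 + 0.4·π_2 + 0.3·π_3 + 0.2·π_4
Solving with the normalization constraint gives π = (0.3594, 0.2444, 0.2366, 0.1596).
So the stationary probability of Flat is 0.1596.

0.1596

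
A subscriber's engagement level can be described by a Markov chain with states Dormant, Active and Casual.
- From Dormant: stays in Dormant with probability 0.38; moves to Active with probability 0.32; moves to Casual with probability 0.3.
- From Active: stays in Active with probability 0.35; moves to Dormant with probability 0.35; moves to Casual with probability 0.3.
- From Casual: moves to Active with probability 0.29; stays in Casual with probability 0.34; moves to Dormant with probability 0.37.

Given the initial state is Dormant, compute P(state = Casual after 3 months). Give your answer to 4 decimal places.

Propagate the distribution vector 3 months from Dormant.
After 0 months: (1.0000, 0.0000, 0.0000)
After 1 month: (0.3800, 0.3200, 0.3000)
After 2 months: (0.3674, 0.3206, 0.3120)
After 3 months: (0.3673, 0.3203, 0.3125)
P(in Casual after 3 months) = 0.3125

0.3125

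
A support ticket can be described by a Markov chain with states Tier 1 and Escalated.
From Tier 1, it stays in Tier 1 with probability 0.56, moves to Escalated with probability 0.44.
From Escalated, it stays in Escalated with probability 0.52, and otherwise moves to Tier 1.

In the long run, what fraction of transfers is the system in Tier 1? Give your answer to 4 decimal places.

0.5217

Let the stationary distribution be π with π = πP and π_1 + π_2 = 1.
π_1 = 0.56·π_1 + 0.48·π_2
Solving with the normalization constraint gives π = (0.5217, 0.4783).
So the stationary probability of Tier 1 is 0.5217.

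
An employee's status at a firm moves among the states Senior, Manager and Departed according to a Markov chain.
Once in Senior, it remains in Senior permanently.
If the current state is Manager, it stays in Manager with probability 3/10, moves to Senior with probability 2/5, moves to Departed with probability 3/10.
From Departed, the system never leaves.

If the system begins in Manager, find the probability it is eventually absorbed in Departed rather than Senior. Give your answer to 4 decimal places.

0.4286

Let h(s) be the probability of absorption at Departed starting from transient state s. Then h(Departed) = 1 and h(Senior) = 0. By first-step analysis:
h(Manager) = 0.4·0 + 0.3·h(Manager) + 0.3·1
Solving: h(Manager) = 0.4286.
Starting from Manager, the probability is 0.4286.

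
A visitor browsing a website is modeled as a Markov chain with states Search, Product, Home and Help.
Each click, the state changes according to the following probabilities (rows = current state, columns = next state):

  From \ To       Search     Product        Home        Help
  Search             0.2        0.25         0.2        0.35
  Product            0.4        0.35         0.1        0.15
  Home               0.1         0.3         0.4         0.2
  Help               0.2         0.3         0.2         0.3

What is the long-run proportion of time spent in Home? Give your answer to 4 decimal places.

0.2121

Let the stationary distribution be π with π = πP and π_1 + π_2 + π_3 + π_4 = 1.
π_1 = 0.2·π_1 + 0.4·π_2 + 0.1·π_3 + 0.2·π_4
π_2 = 0.25·π_1 + 0.35·π_2 + 0.3·π_3 + 0.3·π_4
π_3 = 0.2·π_1 + 0.1·π_2 + 0.4·π_3 + 0.2·π_4
Solving with the normalization constraint gives π = (0.2394, 0.3032, 0.2121, 0.2453).
So the stationary probability of Home is 0.2121.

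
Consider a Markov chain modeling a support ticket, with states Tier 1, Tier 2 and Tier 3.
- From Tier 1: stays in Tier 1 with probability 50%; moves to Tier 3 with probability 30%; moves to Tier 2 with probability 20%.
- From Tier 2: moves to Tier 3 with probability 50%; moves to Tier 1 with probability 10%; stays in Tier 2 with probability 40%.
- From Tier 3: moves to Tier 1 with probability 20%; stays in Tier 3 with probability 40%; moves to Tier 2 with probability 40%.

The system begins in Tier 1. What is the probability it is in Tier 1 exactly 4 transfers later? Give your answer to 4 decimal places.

Propagate the distribution vector 4 transfers from Tier 1.
After 0 transfers: (1.0000, 0.0000, 0.0000)
After 1 transfer: (0.5000, 0.2000, 0.3000)
After 2 transfers: (0.3300, 0.3000, 0.3700)
After 3 transfers: (0.2690, 0.3340, 0.3970)
After 4 transfers: (0.2473, 0.3462, 0.4065)
P(in Tier 1 after 4 transfers) = 0.2473

0.2473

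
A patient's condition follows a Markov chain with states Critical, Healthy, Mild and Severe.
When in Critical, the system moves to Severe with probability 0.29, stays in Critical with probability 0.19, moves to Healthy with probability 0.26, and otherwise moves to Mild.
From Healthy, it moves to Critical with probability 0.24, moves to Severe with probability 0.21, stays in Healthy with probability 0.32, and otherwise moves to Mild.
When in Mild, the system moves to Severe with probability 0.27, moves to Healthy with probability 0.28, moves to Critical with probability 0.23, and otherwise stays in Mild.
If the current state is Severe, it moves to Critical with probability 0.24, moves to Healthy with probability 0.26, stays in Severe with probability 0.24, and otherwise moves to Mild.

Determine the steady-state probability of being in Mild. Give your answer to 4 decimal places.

0.2419

Let the stationary distribution be π with π = πP and π_1 + π_2 + π_3 + π_4 = 1.
π_1 = 0.19·π_1 + 0.24·π_2 + 0.23·π_3 + 0.24·π_4
π_2 = 0.26·π_1 + 0.32·π_2 + 0.28·π_3 + 0.26·π_4
π_3 = 0.26·π_1 + 0.23·π_2 + 0.22·π_3 + 0.26·π_4
Solving with the normalization constraint gives π = (0.2263, 0.2817, 0.2419, 0.2501).
So the stationary probability of Mild is 0.2419.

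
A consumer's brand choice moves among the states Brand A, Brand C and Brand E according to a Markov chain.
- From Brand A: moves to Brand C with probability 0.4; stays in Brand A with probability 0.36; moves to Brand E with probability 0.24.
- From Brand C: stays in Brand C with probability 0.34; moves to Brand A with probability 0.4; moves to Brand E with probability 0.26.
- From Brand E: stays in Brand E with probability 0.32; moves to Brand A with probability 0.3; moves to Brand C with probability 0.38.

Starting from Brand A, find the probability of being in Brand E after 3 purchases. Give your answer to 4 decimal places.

Propagate the distribution vector 3 purchases from Brand A.
After 0 purchases: (1.0000, 0.0000, 0.0000)
After 1 purchase: (0.3600, 0.4000, 0.2400)
After 2 purchases: (0.3616, 0.3712, 0.2672)
After 3 purchases: (0.3588, 0.3724, 0.2688)
P(in Brand E after 3 purchases) = 0.2688

0.2688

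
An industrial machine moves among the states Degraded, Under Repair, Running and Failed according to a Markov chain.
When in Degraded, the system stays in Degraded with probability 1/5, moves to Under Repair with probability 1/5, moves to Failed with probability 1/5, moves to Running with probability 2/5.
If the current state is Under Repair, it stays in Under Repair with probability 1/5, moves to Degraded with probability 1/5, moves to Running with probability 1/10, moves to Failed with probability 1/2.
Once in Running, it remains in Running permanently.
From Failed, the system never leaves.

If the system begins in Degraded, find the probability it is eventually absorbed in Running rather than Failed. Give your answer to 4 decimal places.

Let h(s) be the probability of absorption at Running starting from transient state s. Then h(Running) = 1 and h(Failed) = 0. By first-step analysis:
h(Degraded) = 0.2·h(Degraded) + 0.2·h(Under Repair) + 0.4·1 + 0.2·0
h(Under Repair) = 0.2·h(Degraded) + 0.2·h(Under Repair) + 0.1·1 + 0.5·0
Solving: h(Degraded) = 0.5667, h(Under Repair) = 0.2667.
Starting from Degraded, the probability is 0.5667.

0.5667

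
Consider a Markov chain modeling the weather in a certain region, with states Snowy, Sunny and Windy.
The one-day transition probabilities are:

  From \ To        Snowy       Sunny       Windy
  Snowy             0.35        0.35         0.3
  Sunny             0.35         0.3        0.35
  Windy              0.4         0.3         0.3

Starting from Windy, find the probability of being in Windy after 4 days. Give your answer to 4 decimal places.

0.3159

Propagate the distribution vector 4 days from Windy.
After 0 days: (0.0000, 0.0000, 1.0000)
After 1 day: (0.4000, 0.3000, 0.3000)
After 2 days: (0.3650, 0.3200, 0.3150)
After 3 days: (0.3658, 0.3183, 0.3160)
After 4 days: (0.3658, 0.3183, 0.3159)
P(in Windy after 4 days) = 0.3159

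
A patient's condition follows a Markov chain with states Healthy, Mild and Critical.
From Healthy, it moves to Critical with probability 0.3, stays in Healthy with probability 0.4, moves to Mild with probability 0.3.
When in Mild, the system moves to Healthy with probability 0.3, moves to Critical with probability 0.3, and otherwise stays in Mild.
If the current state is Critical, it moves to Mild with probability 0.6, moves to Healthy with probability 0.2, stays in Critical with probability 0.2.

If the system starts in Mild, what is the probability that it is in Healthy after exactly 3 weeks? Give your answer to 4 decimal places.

Propagate the distribution vector 3 weeks from Mild.
After 0 weeks: (0.0000, 1.0000, 0.0000)
After 1 week: (0.3000, 0.4000, 0.3000)
After 2 weeks: (0.3000, 0.4300, 0.2700)
After 3 weeks: (0.3030, 0.4240, 0.2730)
P(in Healthy after 3 weeks) = 0.3030

0.3030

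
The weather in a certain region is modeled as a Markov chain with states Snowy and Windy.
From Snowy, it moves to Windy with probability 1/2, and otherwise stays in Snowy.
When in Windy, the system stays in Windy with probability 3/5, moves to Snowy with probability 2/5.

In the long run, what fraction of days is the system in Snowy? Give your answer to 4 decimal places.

0.4444

Let the stationary distribution be π with π = πP and π_1 + π_2 = 1.
π_1 = 0.5·π_1 + 0.4·π_2
Solving with the normalization constraint gives π = (0.4444, 0.5556).
So the stationary probability of Snowy is 0.4444.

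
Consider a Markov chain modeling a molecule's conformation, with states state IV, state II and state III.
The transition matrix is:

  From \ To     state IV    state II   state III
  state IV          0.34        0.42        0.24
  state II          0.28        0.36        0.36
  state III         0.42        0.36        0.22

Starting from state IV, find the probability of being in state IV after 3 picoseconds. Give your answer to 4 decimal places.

Propagate the distribution vector 3 picoseconds from state IV.
After 0 picoseconds: (1.0000, 0.0000, 0.0000)
After 1 picosecond: (0.3400, 0.4200, 0.2400)
After 2 picoseconds: (0.3340, 0.3804, 0.2856)
After 3 picoseconds: (0.3400, 0.3800, 0.2799)
P(in state IV after 3 picoseconds) = 0.3400

0.3400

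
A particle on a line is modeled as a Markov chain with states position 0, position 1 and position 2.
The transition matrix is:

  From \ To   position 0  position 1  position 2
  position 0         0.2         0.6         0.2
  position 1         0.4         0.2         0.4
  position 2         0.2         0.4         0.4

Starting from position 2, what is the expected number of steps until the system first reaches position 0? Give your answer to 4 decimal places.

3.7500

Let t(s) be the expected number of steps to first reach position 0 from state s, with t(position 0) = 0. Conditioning on the first step:
t(position 1) = 1 + 0.2·t(position 1) + 0.4·t(position 2)
t(position 2) = 1 + 0.4·t(position 1) + 0.4·t(position 2)
Solving: t(position 1) = 3.1250, t(position 2) = 3.7500.
Expected steps from position 2 to position 0: 3.7500.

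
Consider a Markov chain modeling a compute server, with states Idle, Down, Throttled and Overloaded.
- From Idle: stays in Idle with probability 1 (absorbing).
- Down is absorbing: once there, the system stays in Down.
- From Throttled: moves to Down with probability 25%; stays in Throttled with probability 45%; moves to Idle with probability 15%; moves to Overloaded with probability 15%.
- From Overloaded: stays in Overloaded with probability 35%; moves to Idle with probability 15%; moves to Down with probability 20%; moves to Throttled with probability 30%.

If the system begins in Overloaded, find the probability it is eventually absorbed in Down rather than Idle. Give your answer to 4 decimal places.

Let h(s) be the probability of absorption at Down starting from transient state s. Then h(Down) = 1 and h(Idle) = 0. By first-step analysis:
h(Throttled) = 0.15·0 + 0.25·1 + 0.45·h(Throttled) + 0.15·h(Overloaded)
h(Overloaded) = 0.15·0 + 0.2·1 + 0.3·h(Throttled) + 0.35·h(Overloaded)
Solving: h(Throttled) = 0.6160, h(Overloaded) = 0.5920.
Starting from Overloaded, the probability is 0.5920.

0.5920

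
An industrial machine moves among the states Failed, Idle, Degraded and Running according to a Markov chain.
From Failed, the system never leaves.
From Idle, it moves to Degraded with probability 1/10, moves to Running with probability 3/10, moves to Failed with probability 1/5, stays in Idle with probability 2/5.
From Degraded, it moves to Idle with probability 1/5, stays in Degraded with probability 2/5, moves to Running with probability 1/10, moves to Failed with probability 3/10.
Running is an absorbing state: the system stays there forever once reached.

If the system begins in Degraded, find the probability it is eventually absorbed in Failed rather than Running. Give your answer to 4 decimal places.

0.6471

Let h(s) be the probability of absorption at Failed starting from transient state s. Then h(Failed) = 1 and h(Running) = 0. By first-step analysis:
h(Idle) = 0.2·1 + 0.4·h(Idle) + 0.1·h(Degraded) + 0.3·0
h(Degraded) = 0.3·1 + 0.2·h(Idle) + 0.4·h(Degraded) + 0.1·0
Solving: h(Idle) = 0.4412, h(Degraded) = 0.6471.
Starting from Degraded, the probability is 0.6471.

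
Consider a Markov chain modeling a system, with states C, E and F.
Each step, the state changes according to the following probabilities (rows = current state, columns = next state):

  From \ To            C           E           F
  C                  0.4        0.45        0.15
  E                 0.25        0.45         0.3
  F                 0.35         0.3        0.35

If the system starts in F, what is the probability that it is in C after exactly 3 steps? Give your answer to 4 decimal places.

0.3271

Propagate the distribution vector 3 steps from F.
After 0 steps: (0.0000, 0.0000, 1.0000)
After 1 step: (0.3500, 0.3000, 0.3500)
After 2 steps: (0.3375, 0.3975, 0.2650)
After 3 steps: (0.3271, 0.4103, 0.2626)
P(in C after 3 steps) = 0.3271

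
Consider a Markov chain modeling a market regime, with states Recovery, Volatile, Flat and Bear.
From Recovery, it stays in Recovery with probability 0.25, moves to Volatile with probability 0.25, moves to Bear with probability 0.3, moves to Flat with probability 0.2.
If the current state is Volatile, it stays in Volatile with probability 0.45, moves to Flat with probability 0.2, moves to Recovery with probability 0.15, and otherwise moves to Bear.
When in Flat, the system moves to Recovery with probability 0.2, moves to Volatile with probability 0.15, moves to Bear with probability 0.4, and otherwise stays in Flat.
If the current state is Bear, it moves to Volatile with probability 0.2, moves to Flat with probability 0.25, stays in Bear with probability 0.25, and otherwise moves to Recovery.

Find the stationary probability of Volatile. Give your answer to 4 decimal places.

Let the stationary distribution be π with π = πP and π_1 + π_2 + π_3 + π_4 = 1.
π_1 = 0.25·π_1 + 0.15·π_2 + 0.2·π_3 + 0.3·π_4
π_2 = 0.25·π_1 + 0.45·π_2 + 0.15·π_3 + 0.2·π_4
π_3 = 0.2·π_1 + 0.2·π_2 + 0.25·π_3 + 0.25·π_4
Solving with the normalization constraint gives π = (0.2261, 0.2667, 0.2254, 0.2818).
So the stationary probability of Volatile is 0.2667.

0.2667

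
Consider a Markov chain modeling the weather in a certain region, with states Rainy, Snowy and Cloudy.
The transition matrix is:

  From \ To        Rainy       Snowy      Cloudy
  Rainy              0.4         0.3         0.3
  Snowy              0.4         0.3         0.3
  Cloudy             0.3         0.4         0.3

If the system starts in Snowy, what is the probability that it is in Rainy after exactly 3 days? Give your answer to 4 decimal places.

0.3700

Propagate the distribution vector 3 days from Snowy.
After 0 days: (0.0000, 1.0000, 0.0000)
After 1 day: (0.4000, 0.3000, 0.3000)
After 2 days: (0.3700, 0.3300, 0.3000)
After 3 days: (0.3700, 0.3300, 0.3000)
P(in Rainy after 3 days) = 0.3700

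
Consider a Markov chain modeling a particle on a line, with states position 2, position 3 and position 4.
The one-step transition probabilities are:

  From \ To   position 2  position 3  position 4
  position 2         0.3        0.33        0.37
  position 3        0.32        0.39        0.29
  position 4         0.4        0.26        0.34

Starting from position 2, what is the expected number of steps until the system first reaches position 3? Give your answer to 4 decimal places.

Let t(s) be the expected number of steps to first reach position 3 from state s, with t(position 3) = 0. Conditioning on the first step:
t(position 2) = 1 + 0.3·t(position 2) + 0.37·t(position 4)
t(position 4) = 1 + 0.4·t(position 2) + 0.34·t(position 4)
Solving: t(position 2) = 3.2803, t(position 4) = 3.5032.
Expected steps from position 2 to position 3: 3.2803.

3.2803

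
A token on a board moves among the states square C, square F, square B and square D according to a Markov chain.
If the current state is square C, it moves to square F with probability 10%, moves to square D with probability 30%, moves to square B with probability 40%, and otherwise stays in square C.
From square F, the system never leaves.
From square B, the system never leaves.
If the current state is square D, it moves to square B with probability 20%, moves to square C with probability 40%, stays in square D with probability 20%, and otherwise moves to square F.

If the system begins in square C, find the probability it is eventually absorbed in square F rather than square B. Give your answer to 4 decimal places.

0.2692

Let h(s) be the probability of absorption at square F starting from transient state s. Then h(square F) = 1 and h(square B) = 0. By first-step analysis:
h(square C) = 0.2·h(square C) + 0.1·1 + 0.4·0 + 0.3·h(square D)
h(square D) = 0.4·h(square C) + 0.2·1 + 0.2·0 + 0.2·h(square D)
Solving: h(square C) = 0.2692, h(square D) = 0.3846.
Starting from square C, the probability is 0.2692.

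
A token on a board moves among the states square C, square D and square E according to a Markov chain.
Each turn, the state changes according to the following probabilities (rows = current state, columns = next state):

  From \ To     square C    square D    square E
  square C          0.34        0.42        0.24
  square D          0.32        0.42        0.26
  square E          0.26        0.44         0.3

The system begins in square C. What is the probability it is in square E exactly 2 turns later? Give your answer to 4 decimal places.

Sum over the intermediate state after 1 turn:
P = P(square C→square C)·P(square C→square E) + P(square C→square D)·P(square D→square E) + P(square C→square E)·P(square E→square E)
  = 0.34×0.24 + 0.42×0.26 + 0.24×0.3
  = 0.0816 + 0.1092 + 0.0720 = 0.2628

0.2628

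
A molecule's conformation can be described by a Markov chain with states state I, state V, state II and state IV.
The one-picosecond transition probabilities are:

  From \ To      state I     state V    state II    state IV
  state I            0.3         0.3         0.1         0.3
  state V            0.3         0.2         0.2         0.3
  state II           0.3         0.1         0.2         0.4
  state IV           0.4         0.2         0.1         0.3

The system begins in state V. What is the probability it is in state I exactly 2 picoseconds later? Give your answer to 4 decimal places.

Propagate the distribution vector 2 picoseconds from state V.
After 0 picoseconds: (0.0000, 1.0000, 0.0000, 0.0000)
After 1 picosecond: (0.3000, 0.2000, 0.2000, 0.3000)
After 2 picoseconds: (0.3300, 0.2100, 0.1400, 0.3200)
P(in state I after 2 picoseconds) = 0.3300

0.3300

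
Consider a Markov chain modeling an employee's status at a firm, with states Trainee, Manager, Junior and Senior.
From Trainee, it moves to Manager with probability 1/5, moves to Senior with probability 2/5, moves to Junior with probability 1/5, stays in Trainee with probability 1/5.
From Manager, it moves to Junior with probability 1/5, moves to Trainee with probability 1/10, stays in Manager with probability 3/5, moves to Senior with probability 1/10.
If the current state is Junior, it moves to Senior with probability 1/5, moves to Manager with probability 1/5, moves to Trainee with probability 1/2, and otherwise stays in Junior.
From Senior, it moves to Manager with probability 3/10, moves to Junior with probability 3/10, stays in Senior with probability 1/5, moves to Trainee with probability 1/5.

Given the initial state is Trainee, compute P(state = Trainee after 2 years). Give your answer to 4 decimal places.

Propagate the distribution vector 2 years from Trainee.
After 0 years: (1.0000, 0.0000, 0.0000, 0.0000)
After 1 year: (0.2000, 0.2000, 0.2000, 0.4000)
After 2 years: (0.2400, 0.3200, 0.2200, 0.2200)
P(in Trainee after 2 years) = 0.2400

0.2400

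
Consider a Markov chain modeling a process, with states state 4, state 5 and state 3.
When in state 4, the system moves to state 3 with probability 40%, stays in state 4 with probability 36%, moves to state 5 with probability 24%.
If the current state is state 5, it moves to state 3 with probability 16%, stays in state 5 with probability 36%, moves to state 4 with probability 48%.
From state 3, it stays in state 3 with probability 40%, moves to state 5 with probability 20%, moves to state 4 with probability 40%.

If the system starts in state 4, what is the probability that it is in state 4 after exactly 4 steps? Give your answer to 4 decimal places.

Propagate the distribution vector 4 steps from state 4.
After 0 steps: (1.0000, 0.0000, 0.0000)
After 1 step: (0.3600, 0.2400, 0.4000)
After 2 steps: (0.4048, 0.2528, 0.3424)
After 3 steps: (0.4040, 0.2566, 0.3393)
After 4 steps: (0.4044, 0.2572, 0.3384)
P(in state 4 after 4 steps) = 0.4044

0.4044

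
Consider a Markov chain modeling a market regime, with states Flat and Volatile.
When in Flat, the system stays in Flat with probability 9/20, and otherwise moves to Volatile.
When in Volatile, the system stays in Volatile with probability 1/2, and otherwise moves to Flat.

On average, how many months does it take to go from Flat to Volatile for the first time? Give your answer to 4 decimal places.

Let t(s) be the expected number of months to first reach Volatile from state s, with t(Volatile) = 0. Conditioning on the first month:
t(Flat) = 1 + 0.45·t(Flat)
Solving: t(Flat) = 1.8182.
Expected months from Flat to Volatile: 1.8182.

1.8182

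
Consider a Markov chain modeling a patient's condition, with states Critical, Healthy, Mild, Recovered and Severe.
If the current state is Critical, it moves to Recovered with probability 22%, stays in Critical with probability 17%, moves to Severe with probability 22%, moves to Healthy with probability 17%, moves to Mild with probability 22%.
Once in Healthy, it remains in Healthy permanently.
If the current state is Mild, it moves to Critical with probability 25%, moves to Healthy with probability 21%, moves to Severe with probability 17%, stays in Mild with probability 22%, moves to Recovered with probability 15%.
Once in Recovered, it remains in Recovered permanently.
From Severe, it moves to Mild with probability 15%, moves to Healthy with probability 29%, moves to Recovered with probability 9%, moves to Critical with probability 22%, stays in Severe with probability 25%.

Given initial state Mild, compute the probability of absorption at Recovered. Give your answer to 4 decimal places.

0.4154

Let h(s) be the probability of absorption at Recovered starting from transient state s. Then h(Recovered) = 1 and h(Healthy) = 0. By first-step analysis:
h(Critical) = 0.17·h(Critical) + 0.17·0 + 0.22·h(Mild) + 0.22·1 + 0.22·h(Severe)
h(Mild) = 0.25·h(Critical) + 0.21·0 + 0.22·h(Mild) + 0.15·1 + 0.17·h(Severe)
h(Severe) = 0.22·h(Critical) + 0.29·0 + 0.15·h(Mild) + 0.09·1 + 0.25·h(Severe)
Solving: h(Critical) = 0.4652, h(Mild) = 0.4154, h(Severe) = 0.3395.
Starting from Mild, the probability is 0.4154.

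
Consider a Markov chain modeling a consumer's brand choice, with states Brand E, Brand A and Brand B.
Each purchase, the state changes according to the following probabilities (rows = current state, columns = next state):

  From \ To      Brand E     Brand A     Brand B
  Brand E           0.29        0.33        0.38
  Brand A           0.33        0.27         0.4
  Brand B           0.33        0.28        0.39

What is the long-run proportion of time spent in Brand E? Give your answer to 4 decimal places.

0.3173

Let the stationary distribution be π with π = πP and π_1 + π_2 + π_3 = 1.
π_1 = 0.29·π_1 + 0.33·π_2 + 0.33·π_3
π_2 = 0.33·π_1 + 0.27·π_2 + 0.28·π_3
Solving with the normalization constraint gives π = (0.3173, 0.2929, 0.3898).
So the stationary probability of Brand E is 0.3173.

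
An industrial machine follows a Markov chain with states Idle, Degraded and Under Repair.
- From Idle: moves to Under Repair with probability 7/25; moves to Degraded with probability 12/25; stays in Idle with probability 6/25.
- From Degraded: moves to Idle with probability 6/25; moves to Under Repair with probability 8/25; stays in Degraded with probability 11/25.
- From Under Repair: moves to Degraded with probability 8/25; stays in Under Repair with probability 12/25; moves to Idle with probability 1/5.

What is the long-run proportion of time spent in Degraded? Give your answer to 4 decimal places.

Let the stationary distribution be π with π = πP and π_1 + π_2 + π_3 = 1.
π_1 = 0.24·π_1 + 0.24·π_2 + 0.2·π_3
π_2 = 0.48·π_1 + 0.44·π_2 + 0.32·π_3
Solving with the normalization constraint gives π = (0.2252, 0.4046, 0.3702).
So the stationary probability of Degraded is 0.4046.

0.4046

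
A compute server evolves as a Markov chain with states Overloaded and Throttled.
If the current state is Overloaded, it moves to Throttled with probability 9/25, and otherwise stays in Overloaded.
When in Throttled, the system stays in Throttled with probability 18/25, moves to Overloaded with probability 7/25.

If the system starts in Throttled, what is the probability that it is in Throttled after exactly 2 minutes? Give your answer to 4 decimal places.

0.6192

Sum over the intermediate state after 1 minute:
P = P(Throttled→Overloaded)·P(Overloaded→Throttled) + P(Throttled→Throttled)·P(Throttled→Throttled)
  = 0.28×0.36 + 0.72×0.72
  = 0.1008 + 0.5184 = 0.6192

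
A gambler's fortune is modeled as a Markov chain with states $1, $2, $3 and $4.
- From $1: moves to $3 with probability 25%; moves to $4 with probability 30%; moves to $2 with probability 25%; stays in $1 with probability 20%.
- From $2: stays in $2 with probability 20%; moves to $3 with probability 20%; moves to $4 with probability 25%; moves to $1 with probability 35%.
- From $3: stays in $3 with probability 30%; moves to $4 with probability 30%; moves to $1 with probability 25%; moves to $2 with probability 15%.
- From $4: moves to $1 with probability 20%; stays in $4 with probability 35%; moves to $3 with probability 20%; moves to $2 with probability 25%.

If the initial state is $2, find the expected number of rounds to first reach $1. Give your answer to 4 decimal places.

3.5179

Let t(s) be the expected number of rounds to first reach $1 from state s, with t($1) = 0. Conditioning on the first round:
t($2) = 1 + 0.2·t($2) + 0.2·t($3) + 0.25·t($4)
t($3) = 1 + 0.15·t($2) + 0.3·t($3) + 0.3·t($4)
t($4) = 1 + 0.25·t($2) + 0.2·t($3) + 0.35·t($4)
Solving: t($2) = 3.5179, t($3) = 3.9414, t($4) = 4.1042.
Expected rounds from $2 to $1: 3.5179.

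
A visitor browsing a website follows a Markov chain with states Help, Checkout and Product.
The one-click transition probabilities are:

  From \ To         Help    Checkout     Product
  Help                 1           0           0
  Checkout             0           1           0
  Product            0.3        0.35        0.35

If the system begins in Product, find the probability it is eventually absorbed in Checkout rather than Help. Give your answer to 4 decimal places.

Let h(s) be the probability of absorption at Checkout starting from transient state s. Then h(Checkout) = 1 and h(Help) = 0. By first-step analysis:
h(Product) = 0.3·0 + 0.35·1 + 0.35·h(Product)
Solving: h(Product) = 0.5385.
Starting from Product, the probability is 0.5385.

0.5385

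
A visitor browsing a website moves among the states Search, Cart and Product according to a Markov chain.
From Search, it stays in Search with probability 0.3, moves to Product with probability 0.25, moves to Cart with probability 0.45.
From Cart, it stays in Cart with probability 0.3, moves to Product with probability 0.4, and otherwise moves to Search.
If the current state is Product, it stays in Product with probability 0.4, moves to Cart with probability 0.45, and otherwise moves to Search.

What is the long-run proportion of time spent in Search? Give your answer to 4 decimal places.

Let the stationary distribution be π with π = πP and π_1 + π_2 + π_3 = 1.
π_1 = 0.3·π_1 + 0.3·π_2 + 0.15·π_3
π_2 = 0.45·π_1 + 0.3·π_2 + 0.45·π_3
Solving with the normalization constraint gives π = (0.2455, 0.3913, 0.3632).
So the stationary probability of Search is 0.2455.

0.2455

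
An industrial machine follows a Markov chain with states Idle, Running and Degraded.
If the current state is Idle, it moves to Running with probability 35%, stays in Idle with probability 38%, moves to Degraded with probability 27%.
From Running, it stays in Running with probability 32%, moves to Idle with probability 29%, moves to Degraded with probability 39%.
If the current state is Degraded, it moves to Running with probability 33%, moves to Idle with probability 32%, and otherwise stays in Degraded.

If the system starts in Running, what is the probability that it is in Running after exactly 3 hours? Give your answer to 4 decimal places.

0.3332

Propagate the distribution vector 3 hours from Running.
After 0 hours: (0.0000, 1.0000, 0.0000)
After 1 hour: (0.2900, 0.3200, 0.3900)
After 2 hours: (0.3278, 0.3326, 0.3396)
After 3 hours: (0.3297, 0.3332, 0.3371)
P(in Running after 3 hours) = 0.3332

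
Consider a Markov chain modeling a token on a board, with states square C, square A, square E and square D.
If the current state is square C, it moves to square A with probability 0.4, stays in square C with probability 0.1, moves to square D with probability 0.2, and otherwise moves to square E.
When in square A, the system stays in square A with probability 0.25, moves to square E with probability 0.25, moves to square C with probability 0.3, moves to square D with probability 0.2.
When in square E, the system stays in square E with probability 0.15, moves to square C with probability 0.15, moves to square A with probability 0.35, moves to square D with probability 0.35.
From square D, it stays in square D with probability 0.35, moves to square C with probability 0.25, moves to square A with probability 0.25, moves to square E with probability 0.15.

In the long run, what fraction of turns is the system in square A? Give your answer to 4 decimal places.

Let the stationary distribution be π with π = πP and π_1 + π_2 + π_3 + π_4 = 1.
π_1 = 0.1·π_1 + 0.3·π_2 + 0.15·π_3 + 0.25·π_4
π_2 = 0.4·π_1 + 0.25·π_2 + 0.35·π_3 + 0.25·π_4
π_3 = 0.3·π_1 + 0.25·π_2 + 0.15·π_3 + 0.15·π_4
Solving with the normalization constraint gives π = (0.2121, 0.3030, 0.2121, 0.2727).
So the stationary probability of square A is 0.3030.

0.3030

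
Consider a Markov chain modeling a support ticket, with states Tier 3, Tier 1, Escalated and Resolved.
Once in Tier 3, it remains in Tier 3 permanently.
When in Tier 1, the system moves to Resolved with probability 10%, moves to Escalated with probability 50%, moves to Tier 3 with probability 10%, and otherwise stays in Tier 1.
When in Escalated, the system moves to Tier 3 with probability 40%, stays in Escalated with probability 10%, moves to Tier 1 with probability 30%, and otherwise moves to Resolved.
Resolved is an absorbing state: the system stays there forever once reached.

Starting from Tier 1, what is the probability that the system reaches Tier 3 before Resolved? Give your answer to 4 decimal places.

Let h(s) be the probability of absorption at Tier 3 starting from transient state s. Then h(Tier 3) = 1 and h(Resolved) = 0. By first-step analysis:
h(Tier 1) = 0.1·1 + 0.3·h(Tier 1) + 0.5·h(Escalated) + 0.1·0
h(Escalated) = 0.4·1 + 0.3·h(Tier 1) + 0.1·h(Escalated) + 0.2·0
Solving: h(Tier 1) = 0.6042, h(Escalated) = 0.6458.
Starting from Tier 1, the probability is 0.6042.

0.6042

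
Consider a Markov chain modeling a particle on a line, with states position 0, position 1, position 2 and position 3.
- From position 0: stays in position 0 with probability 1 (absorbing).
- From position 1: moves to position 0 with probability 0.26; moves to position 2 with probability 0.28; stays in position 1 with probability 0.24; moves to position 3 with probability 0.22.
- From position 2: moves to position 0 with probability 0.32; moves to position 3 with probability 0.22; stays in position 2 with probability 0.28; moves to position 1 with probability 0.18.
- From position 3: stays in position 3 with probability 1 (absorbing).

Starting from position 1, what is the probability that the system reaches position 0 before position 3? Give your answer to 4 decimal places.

0.5572

Let h(s) be the probability of absorption at position 0 starting from transient state s. Then h(position 0) = 1 and h(position 3) = 0. By first-step analysis:
h(position 1) = 0.26·1 + 0.24·h(position 1) + 0.28·h(position 2) + 0.22·0
h(position 2) = 0.32·1 + 0.18·h(position 1) + 0.28·h(position 2) + 0.22·0
Solving: h(position 1) = 0.5572, h(position 2) = 0.5837.
Starting from position 1, the probability is 0.5572.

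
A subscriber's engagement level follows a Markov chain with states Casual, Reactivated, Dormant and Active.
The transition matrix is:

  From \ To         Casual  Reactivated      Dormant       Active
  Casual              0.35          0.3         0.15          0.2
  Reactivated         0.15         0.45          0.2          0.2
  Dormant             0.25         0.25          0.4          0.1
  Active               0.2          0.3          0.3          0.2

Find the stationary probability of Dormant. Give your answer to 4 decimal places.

Let the stationary distribution be π with π = πP and π_1 + π_2 + π_3 + π_4 = 1.
π_1 = 0.35·π_1 + 0.15·π_2 + 0.25·π_3 + 0.2·π_4
π_2 = 0.3·π_1 + 0.45·π_2 + 0.25·π_3 + 0.3·π_4
π_3 = 0.15·π_1 + 0.2·π_2 + 0.4·π_3 + 0.3·π_4
Solving with the normalization constraint gives π = (0.2306, 0.3378, 0.2574, 0.1743).
So the stationary probability of Dormant is 0.2574.

0.2574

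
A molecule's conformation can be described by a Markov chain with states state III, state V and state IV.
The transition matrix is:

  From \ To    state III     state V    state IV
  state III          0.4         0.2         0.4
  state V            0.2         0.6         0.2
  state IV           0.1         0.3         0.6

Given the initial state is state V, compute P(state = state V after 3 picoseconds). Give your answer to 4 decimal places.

0.4160

Propagate the distribution vector 3 picoseconds from state V.
After 0 picoseconds: (0.0000, 1.0000, 0.0000)
After 1 picosecond: (0.2000, 0.6000, 0.2000)
After 2 picoseconds: (0.2200, 0.4600, 0.3200)
After 3 picoseconds: (0.2120, 0.4160, 0.3720)
P(in state V after 3 picoseconds) = 0.4160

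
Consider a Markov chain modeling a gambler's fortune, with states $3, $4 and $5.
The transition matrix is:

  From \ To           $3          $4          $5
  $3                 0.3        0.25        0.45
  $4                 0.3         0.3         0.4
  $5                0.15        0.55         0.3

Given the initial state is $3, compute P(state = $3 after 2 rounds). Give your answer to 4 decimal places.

Sum over the intermediate state after 1 round:
P = P($3→$3)·P($3→$3) + P($3→$4)·P($4→$3) + P($3→$5)·P($5→$3)
  = 0.3×0.3 + 0.25×0.3 + 0.45×0.15
  = 0.0900 + 0.0750 + 0.0675 = 0.2325

0.2325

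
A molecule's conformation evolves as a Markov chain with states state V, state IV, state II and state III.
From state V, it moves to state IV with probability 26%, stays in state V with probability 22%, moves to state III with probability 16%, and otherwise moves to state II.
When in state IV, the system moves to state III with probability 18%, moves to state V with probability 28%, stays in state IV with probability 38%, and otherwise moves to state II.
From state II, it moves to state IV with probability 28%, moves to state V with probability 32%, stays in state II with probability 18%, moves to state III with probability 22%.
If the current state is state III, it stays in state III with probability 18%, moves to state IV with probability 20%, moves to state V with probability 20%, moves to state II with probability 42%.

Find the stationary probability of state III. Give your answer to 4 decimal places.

0.1854

Let the stationary distribution be π with π = πP and π_1 + π_2 + π_3 + π_4 = 1.
π_1 = 0.22·π_1 + 0.28·π_2 + 0.32·π_3 + 0.2·π_4
π_2 = 0.26·π_1 + 0.38·π_2 + 0.28·π_3 + 0.2·π_4
π_3 = 0.36·π_1 + 0.16·π_2 + 0.18·π_3 + 0.42·π_4
Solving with the normalization constraint gives π = (0.2602, 0.2888, 0.2656, 0.1854).
So the stationary probability of state III is 0.1854.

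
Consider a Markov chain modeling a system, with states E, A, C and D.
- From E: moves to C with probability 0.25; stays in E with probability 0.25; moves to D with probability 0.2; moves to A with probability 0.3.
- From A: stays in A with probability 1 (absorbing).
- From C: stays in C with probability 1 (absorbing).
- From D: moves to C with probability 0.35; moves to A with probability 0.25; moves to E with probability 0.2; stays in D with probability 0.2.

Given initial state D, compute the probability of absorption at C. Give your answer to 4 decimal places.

0.5580

Let h(s) be the probability of absorption at C starting from transient state s. Then h(C) = 1 and h(A) = 0. By first-step analysis:
h(E) = 0.25·h(E) + 0.3·0 + 0.25·1 + 0.2·h(D)
h(D) = 0.2·h(E) + 0.25·0 + 0.35·1 + 0.2·h(D)
Solving: h(E) = 0.4821, h(D) = 0.5580.
Starting from D, the probability is 0.5580.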